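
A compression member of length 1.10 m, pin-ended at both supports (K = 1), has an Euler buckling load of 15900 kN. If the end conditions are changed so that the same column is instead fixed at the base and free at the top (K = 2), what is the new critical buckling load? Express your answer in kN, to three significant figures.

P_cr ∝ 1/K², so P_cr,new = P_cr,old × (K_old/K_new)² = 15900 × (1/2)²
= 15900 × 0.2500 = 3980 kN

P_cr ≈ 3980 kN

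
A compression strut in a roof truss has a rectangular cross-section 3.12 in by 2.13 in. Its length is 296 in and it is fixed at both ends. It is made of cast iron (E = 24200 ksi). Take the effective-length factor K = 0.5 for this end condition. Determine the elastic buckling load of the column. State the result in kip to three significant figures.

Buckling occurs about the weak axis: I_min = h·b³/12 with b = 2.13 in (the shorter side).
I_min = 3.12×2.13³/12 = 2.513 in⁴
Effective length L_e = K·L = 0.5 × 296 = 148.0 in
P_cr = π²EI / L_e² = π² × 24200×10³ × 2.513 / 148.0² = 2.740×10^4 lb

P_cr ≈ 27.4 kip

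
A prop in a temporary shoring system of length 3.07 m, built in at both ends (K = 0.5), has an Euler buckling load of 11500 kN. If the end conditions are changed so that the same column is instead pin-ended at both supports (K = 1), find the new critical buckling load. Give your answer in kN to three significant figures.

P_cr ≈ 2880 kN

P_cr ∝ 1/K², so P_cr,new = P_cr,old × (K_old/K_new)² = 11500 × (0.5/1)²
= 11500 × 0.2500 = 2880 kN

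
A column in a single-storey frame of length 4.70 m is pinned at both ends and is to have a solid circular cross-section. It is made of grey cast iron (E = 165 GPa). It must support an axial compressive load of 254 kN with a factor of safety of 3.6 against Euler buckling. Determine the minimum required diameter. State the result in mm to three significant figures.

d ≈ 126 mm

Required P_cr = n·P = 3.6 × 254 = 914.4 kN
L_e = K·L = 1 × 4.70 = 4.700 m
Required I = P_cr·L_e²/(π²E) = 9.144×10^5 × 4.700² / (π² × 1.65×10^11) = 1.240×10^-5 m⁴
I_req = 1.240×10^7 mm⁴
Solid circle: I = πd⁴/64  ⇒  d = (64I/π)^(1/4) = (64×1.240×10^7/π)^(1/4) = 126 mm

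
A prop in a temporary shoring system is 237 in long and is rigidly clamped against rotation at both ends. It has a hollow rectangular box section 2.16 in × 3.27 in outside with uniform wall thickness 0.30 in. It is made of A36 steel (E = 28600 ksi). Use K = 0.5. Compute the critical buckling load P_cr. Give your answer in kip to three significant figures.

P_cr ≈ 38.2 kip

Inner dimensions: h_i = 3.27 − 2×0.30 = 2.670 in, b_i = 2.16 − 2×0.30 = 1.560 in
Weak-axis I_min = (h_o·b_o³ − h_i·b_i³)/12 with b_o = 2.16, b_i = 1.560 in (shorter outer/inner sides).
I_min = (3.27×2.16³ − 2.670×1.560³)/12 = 1.901 in⁴
Effective length L_e = K·L = 0.5 × 237 = 118.5 in
P_cr = π²EI / L_e² = π² × 28600×10³ × 1.901 / 118.5² = 3.822×10^4 lb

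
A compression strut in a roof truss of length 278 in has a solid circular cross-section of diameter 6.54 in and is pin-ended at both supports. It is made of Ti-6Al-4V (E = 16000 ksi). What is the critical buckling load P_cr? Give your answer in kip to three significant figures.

P_cr ≈ 183 kip

I = πd⁴/64 = π×6.54⁴/64 = 89.80 in⁴
Effective length L_e = K·L = 1 × 278 = 278.0 in
P_cr = π²EI / L_e² = π² × 16000×10³ × 89.80 / 278.0² = 1.835×10^5 lb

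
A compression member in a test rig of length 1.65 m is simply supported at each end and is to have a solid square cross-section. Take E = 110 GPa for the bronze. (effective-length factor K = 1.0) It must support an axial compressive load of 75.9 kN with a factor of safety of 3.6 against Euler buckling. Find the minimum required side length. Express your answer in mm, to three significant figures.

a ≈ 53.5 mm

Required P_cr = n·P = 3.6 × 75.9 = 273.2 kN
L_e = K·L = 1 × 1.65 = 1.650 m
Required I = P_cr·L_e²/(π²E) = 2.732×10^5 × 1.650² / (π² × 1.10×10^11) = 6.852×10^-7 m⁴
I_req = 6.852×10^5 mm⁴
Solid square: I = a⁴/12  ⇒  a = (12I)^(1/4) = (12×6.852×10^5)^(1/4) = 53.5 mm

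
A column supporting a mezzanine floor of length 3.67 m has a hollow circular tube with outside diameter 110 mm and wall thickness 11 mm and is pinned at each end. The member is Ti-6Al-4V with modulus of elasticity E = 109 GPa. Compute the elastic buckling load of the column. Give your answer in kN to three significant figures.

P_cr ≈ 339 kN

Inner diameter d_i = 110 − 2×11 = 88.00 mm
I = π(d_o⁴ − d_i⁴)/64 = π(110⁴ − 88.00⁴)/64 = 4.243×10^6 mm⁴
I = 4.243×10^6 mm⁴ = 4.243×10^-6 m⁴
Effective length L_e = K·L = 1 × 3.67 = 3.670 m
P_cr = π²EI / L_e² = π² × 109×10⁹ × 4.243×10^-6 / 3.670² = 3.389×10^5 N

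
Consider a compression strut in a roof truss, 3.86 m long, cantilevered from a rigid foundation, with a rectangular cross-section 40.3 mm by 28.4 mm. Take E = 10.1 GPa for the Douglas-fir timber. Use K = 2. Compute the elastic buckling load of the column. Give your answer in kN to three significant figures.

Buckling occurs about the weak axis: I_min = h·b³/12 with b = 28.4 mm (the shorter side).
I_min = 40.3×28.4³/12 = 7.693×10^4 mm⁴
I = 7.693×10^4 mm⁴ = 7.693×10^-8 m⁴
Effective length L_e = K·L = 2 × 3.86 = 7.720 m
P_cr = π²EI / L_e² = π² × 10.1×10⁹ × 7.693×10^-8 / 7.720² = 128.7 N

P_cr ≈ 0.129 kN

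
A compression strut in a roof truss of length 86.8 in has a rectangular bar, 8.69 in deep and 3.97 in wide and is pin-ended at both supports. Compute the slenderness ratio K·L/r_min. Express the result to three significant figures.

λ ≈ 75.7

Buckling occurs about the weak axis: I_min = h·b³/12 with b = 3.97 in (the shorter side).
I_min = 8.69×3.97³/12 = 45.31 in⁴
A = 34.50 in²;  r_min = √(I/A) = √(45.31/34.50) = 1.146 in
L_e = K·L = 1 × 86.8 = 86.80 in
λ = L_e / r_min = 86.800 / 1.146 = 75.7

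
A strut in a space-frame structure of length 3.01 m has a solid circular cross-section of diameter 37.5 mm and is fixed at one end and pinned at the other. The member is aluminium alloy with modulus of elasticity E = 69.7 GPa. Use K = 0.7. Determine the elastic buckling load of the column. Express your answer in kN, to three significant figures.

I = πd⁴/64 = π×37.5⁴/64 = 9.707×10^4 mm⁴
I = 9.707×10^4 mm⁴ = 9.707×10^-8 m⁴
Effective length L_e = K·L = 0.7 × 3.01 = 2.107 m
P_cr = π²EI / L_e² = π² × 69.7×10⁹ × 9.707×10^-8 / 2.107² = 1.504×10^4 N

P_cr ≈ 15.0 kN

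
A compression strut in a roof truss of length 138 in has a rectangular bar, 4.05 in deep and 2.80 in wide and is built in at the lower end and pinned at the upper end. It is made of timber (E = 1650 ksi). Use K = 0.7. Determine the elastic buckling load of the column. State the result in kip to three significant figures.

P_cr ≈ 12.9 kip

Buckling occurs about the weak axis: I_min = h·b³/12 with b = 2.80 in (the shorter side).
I_min = 4.05×2.80³/12 = 7.409 in⁴
Effective length L_e = K·L = 0.7 × 138 = 96.60 in
P_cr = π²EI / L_e² = π² × 1650×10³ × 7.409 / 96.60² = 1.293×10^4 lb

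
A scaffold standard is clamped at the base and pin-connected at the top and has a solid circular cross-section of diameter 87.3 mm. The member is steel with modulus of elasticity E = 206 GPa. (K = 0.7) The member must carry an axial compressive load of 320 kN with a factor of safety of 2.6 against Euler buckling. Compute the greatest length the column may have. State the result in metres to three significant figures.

I = πd⁴/64 = π×87.3⁴/64 = 2.851×10^6 mm⁴
I = 2.851×10^-6 m⁴
Required critical load P_cr = n·P = 2.6 × 320 = 832.0 kN = 8.320×10^5 N
From P_cr = π²EI/(K·L)²:  L = (1/K)·√(π²EI/P_cr) = (1/0.7)·√(π²×2.06×10^11×2.851×10^-6/8.320×10^5)
L = 3.77 m

L_max ≈ 3.77 m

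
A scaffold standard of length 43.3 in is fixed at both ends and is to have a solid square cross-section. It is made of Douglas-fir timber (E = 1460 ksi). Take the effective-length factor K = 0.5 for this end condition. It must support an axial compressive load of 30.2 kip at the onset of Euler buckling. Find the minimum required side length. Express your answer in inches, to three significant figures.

a ≈ 1.85 in

L_e = K·L = 0.5 × 43.3 = 21.65 in
Required I = P_cr·L_e²/(π²E) = 3.020×10^4 × 21.65² / (π² × 1.46×10^6) = 0.9824 in⁴
Solid square: I = a⁴/12  ⇒  a = (12I)^(1/4) = (12×0.9824)^(1/4) = 1.85 in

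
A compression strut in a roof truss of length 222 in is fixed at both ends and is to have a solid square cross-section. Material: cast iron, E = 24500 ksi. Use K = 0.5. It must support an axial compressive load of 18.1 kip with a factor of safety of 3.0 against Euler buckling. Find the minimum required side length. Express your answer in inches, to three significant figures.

a ≈ 2.40 in

Required P_cr = n·P = 3.0 × 18.1 = 54.30 kip
L_e = K·L = 0.5 × 222 = 111.0 in
Required I = P_cr·L_e²/(π²E) = 5.430×10^4 × 111.0² / (π² × 2.45×10^7) = 2.767 in⁴
Solid square: I = a⁴/12  ⇒  a = (12I)^(1/4) = (12×2.767)^(1/4) = 2.40 in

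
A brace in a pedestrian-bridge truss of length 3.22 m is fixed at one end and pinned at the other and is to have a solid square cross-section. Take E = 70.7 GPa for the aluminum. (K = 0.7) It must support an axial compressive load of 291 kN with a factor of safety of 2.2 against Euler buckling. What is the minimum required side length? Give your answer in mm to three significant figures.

a ≈ 86.5 mm

Required P_cr = n·P = 2.2 × 291 = 640.2 kN
L_e = K·L = 0.7 × 3.22 = 2.254 m
Required I = P_cr·L_e²/(π²E) = 6.402×10^5 × 2.254² / (π² × 7.07×10^10) = 4.661×10^-6 m⁴
I_req = 4.661×10^6 mm⁴
Solid square: I = a⁴/12  ⇒  a = (12I)^(1/4) = (12×4.661×10^6)^(1/4) = 86.5 mm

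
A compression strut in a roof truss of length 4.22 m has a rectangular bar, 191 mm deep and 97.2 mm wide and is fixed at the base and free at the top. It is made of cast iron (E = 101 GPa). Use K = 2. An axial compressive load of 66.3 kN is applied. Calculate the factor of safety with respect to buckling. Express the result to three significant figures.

n ≈ 3.09

Buckling occurs about the weak axis: I_min = h·b³/12 with b = 97.2 mm (the shorter side).
I_min = 191×97.2³/12 = 1.462×10^7 mm⁴
I = 1.462×10^7 mm⁴ = 1.462×10^-5 m⁴
Effective length L_e = K·L = 2 × 4.22 = 8.440 m
P_cr = π²EI / L_e² = π² × 101×10⁹ × 1.462×10^-5 / 8.440² = 2.045×10^5 N
Factor of safety n = P_cr / P = 204.54 / 66.3 = 3.09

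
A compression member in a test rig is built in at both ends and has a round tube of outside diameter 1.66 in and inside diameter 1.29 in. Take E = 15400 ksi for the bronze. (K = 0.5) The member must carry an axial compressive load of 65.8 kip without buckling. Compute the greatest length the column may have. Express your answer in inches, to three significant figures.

L_max ≈ 46.8 in

d_o = 1.66 in, d_i = 1.29 in
I = π(d_o⁴ − d_i⁴)/64 = π(1.66⁴ − 1.290⁴)/64 = 0.2368 in⁴
At the buckling limit P_cr = P = 6.580×10^4 lb
From P_cr = π²EI/(K·L)²:  L = (1/K)·√(π²EI/P_cr) = (1/0.5)·√(π²×1.54×10^7×0.2368/6.580×10^4)
L = 46.8 in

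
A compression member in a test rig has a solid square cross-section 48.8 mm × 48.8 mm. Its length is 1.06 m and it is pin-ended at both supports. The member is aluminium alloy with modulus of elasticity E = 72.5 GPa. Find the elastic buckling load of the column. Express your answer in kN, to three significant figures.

I = a⁴/12 = 48.8⁴/12 = 4.726×10^5 mm⁴
I = 4.726×10^5 mm⁴ = 4.726×10^-7 m⁴
Effective length L_e = K·L = 1 × 1.06 = 1.060 m
P_cr = π²EI / L_e² = π² × 72.5×10⁹ × 4.726×10^-7 / 1.060² = 3.010×10^5 N

P_cr ≈ 301 kN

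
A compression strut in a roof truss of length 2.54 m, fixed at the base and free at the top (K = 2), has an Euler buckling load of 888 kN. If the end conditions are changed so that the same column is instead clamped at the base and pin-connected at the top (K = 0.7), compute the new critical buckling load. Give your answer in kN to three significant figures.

P_cr ≈ 7250 kN

P_cr ∝ 1/K², so P_cr,new = P_cr,old × (K_old/K_new)² = 888 × (2/0.7)²
= 888 × 8.163 = 7250 kN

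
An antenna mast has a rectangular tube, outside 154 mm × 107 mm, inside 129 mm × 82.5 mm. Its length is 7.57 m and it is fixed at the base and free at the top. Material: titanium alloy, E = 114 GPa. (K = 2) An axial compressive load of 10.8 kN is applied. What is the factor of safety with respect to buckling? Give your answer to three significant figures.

n ≈ 4.40

Weak-axis I_min = (h_o·b_o³ − h_i·b_i³)/12 with b_o = 107, b_i = 82.50 mm (shorter outer/inner sides).
I_min = (154×107³ − 129.0×82.50³)/12 = 9.685×10^6 mm⁴
I = 9.685×10^6 mm⁴ = 9.685×10^-6 m⁴
Effective length L_e = K·L = 2 × 7.57 = 15.14 m
P_cr = π²EI / L_e² = π² × 114×10⁹ × 9.685×10^-6 / 15.14² = 4.754×10^4 N
Factor of safety n = P_cr / P = 47.540 / 10.8 = 4.40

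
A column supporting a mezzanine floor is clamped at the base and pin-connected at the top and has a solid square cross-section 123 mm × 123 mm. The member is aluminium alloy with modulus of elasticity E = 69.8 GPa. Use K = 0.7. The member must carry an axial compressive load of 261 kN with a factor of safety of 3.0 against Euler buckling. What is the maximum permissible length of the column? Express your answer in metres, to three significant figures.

L_max ≈ 5.85 m

I = a⁴/12 = 123⁴/12 = 1.907×10^7 mm⁴
I = 1.907×10^-5 m⁴
Required critical load P_cr = n·P = 3.0 × 261 = 783.0 kN = 7.830×10^5 N
From P_cr = π²EI/(K·L)²:  L = (1/K)·√(π²EI/P_cr) = (1/0.7)·√(π²×6.98×10^10×1.907×10^-5/7.830×10^5)
L = 5.85 m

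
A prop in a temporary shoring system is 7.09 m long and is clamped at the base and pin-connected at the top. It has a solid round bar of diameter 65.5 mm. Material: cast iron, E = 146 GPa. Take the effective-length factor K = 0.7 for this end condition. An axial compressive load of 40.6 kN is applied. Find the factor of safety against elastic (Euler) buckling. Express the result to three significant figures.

n ≈ 1.30

I = πd⁴/64 = π×65.5⁴/64 = 9.035×10^5 mm⁴
I = 9.035×10^5 mm⁴ = 9.035×10^-7 m⁴
Effective length L_e = K·L = 0.7 × 7.09 = 4.963 m
P_cr = π²EI / L_e² = π² × 146×10⁹ × 9.035×10^-7 / 4.963² = 5.286×10^4 N
Factor of safety n = P_cr / P = 52.857 / 40.6 = 1.30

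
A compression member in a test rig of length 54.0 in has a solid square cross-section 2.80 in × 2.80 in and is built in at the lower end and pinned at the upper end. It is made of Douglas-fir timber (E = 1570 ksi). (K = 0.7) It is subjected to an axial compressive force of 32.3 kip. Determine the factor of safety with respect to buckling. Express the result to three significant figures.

n ≈ 1.72

I = a⁴/12 = 2.80⁴/12 = 5.122 in⁴
Effective length L_e = K·L = 0.7 × 54.0 = 37.80 in
P_cr = π²EI / L_e² = π² × 1570×10³ × 5.122 / 37.80² = 5.555×10^4 lb
Factor of safety n = P_cr / P = 55.548 / 32.3 = 1.72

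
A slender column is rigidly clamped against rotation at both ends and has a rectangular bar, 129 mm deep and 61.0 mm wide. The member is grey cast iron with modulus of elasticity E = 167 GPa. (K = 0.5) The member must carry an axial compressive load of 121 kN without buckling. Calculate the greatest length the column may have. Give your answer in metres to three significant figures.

Buckling occurs about the weak axis: I_min = h·b³/12 with b = 61.0 mm (the shorter side).
I_min = 129×61.0³/12 = 2.440×10^6 mm⁴
I = 2.440×10^-6 m⁴
At the buckling limit P_cr = P = 1.210×10^5 N
From P_cr = π²EI/(K·L)²:  L = (1/K)·√(π²EI/P_cr) = (1/0.5)·√(π²×1.67×10^11×2.440×10^-6/1.210×10^5)
L = 11.5 m

L_max ≈ 11.5 m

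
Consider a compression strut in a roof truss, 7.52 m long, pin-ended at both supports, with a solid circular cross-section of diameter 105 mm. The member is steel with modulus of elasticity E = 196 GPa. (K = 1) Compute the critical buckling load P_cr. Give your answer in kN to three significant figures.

I = πd⁴/64 = π×105⁴/64 = 5.967×10^6 mm⁴
I = 5.967×10^6 mm⁴ = 5.967×10^-6 m⁴
Effective length L_e = K·L = 1 × 7.52 = 7.520 m
P_cr = π²EI / L_e² = π² × 196×10⁹ × 5.967×10^-6 / 7.520² = 2.041×10^5 N

P_cr ≈ 204 kN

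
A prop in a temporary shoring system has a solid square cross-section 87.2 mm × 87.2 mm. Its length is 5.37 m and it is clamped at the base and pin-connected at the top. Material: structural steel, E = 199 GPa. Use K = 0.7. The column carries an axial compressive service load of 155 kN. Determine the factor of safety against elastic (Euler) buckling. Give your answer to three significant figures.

n ≈ 4.32

I = a⁴/12 = 87.2⁴/12 = 4.818×10^6 mm⁴
I = 4.818×10^6 mm⁴ = 4.818×10^-6 m⁴
Effective length L_e = K·L = 0.7 × 5.37 = 3.759 m
P_cr = π²EI / L_e² = π² × 199×10⁹ × 4.818×10^-6 / 3.759² = 6.697×10^5 N
Factor of safety n = P_cr / P = 669.72 / 155 = 4.32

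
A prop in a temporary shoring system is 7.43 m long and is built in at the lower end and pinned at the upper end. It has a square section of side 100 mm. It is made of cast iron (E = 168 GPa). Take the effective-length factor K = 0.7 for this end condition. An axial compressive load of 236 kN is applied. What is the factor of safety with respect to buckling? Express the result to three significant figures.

I = a⁴/12 = 100⁴/12 = 8.333×10^6 mm⁴
I = 8.333×10^6 mm⁴ = 8.333×10^-6 m⁴
Effective length L_e = K·L = 0.7 × 7.43 = 5.201 m
P_cr = π²EI / L_e² = π² × 168×10⁹ × 8.333×10^-6 / 5.201² = 5.108×10^5 N
Factor of safety n = P_cr / P = 510.80 / 236 = 2.16

n ≈ 2.16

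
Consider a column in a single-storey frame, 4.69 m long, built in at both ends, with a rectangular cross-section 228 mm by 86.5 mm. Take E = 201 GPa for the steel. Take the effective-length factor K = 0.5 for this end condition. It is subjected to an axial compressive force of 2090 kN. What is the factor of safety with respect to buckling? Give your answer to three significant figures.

n ≈ 2.12

Buckling occurs about the weak axis: I_min = h·b³/12 with b = 86.5 mm (the shorter side).
I_min = 228×86.5³/12 = 1.230×10^7 mm⁴
I = 1.230×10^7 mm⁴ = 1.230×10^-5 m⁴
Effective length L_e = K·L = 0.5 × 4.69 = 2.345 m
P_cr = π²EI / L_e² = π² × 201×10⁹ × 1.230×10^-5 / 2.345² = 4.436×10^6 N
Factor of safety n = P_cr / P = 4436.2 / 2090 = 2.12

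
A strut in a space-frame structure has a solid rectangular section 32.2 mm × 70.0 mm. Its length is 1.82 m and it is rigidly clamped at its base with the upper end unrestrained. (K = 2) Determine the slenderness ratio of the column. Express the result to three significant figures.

For a rectangle r_min = b/√12 = 32.2/√12 = 9.295 mm
L_e = K·L = 2 × 1.82 m = 3.640 m = 3640.0 mm
λ = L_e / r_min = 3640.0 / 9.295 = 392

λ ≈ 392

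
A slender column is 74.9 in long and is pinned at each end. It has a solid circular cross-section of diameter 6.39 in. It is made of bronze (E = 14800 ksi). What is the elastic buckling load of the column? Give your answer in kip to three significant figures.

P_cr ≈ 2130 kip

I = πd⁴/64 = π×6.39⁴/64 = 81.84 in⁴
Effective length L_e = K·L = 1 × 74.9 = 74.90 in
P_cr = π²EI / L_e² = π² × 14800×10³ × 81.84 / 74.90² = 2.131×10^6 lb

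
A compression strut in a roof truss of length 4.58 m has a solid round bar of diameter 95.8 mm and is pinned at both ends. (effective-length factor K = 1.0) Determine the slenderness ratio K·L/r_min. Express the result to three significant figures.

λ ≈ 191

For a solid circle r = d/4 = 95.8/4 = 23.95 mm
L_e = K·L = 1 × 4.58 m = 4.580 m = 4580.0 mm
λ = L_e / r_min = 4580.0 / 23.95 = 191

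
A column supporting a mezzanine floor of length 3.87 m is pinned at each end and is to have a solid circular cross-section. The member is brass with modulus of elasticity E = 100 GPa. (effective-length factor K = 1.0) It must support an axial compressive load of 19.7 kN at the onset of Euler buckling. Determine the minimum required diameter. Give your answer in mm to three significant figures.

d ≈ 49.7 mm

L_e = K·L = 1 × 3.87 = 3.870 m
Required I = P_cr·L_e²/(π²E) = 1.970×10^4 × 3.870² / (π² × 1.00×10^11) = 2.989×10^-7 m⁴
I_req = 2.989×10^5 mm⁴
Solid circle: I = πd⁴/64  ⇒  d = (64I/π)^(1/4) = (64×2.989×10^5/π)^(1/4) = 49.7 mm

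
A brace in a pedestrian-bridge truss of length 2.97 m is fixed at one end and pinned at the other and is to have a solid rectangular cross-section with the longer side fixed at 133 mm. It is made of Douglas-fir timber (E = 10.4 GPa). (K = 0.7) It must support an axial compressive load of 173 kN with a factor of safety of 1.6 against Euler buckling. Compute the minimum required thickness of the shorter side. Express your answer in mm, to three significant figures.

Required P_cr = n·P = 1.6 × 173 = 276.8 kN
L_e = K·L = 0.7 × 2.97 = 2.079 m
Required I = P_cr·L_e²/(π²E) = 2.768×10^5 × 2.079² / (π² × 1.04×10^10) = 1.166×10^-5 m⁴
I_req = 1.166×10^7 mm⁴
Rectangle, weak axis: I_min = h·b³/12 with h = 133 mm fixed  ⇒  b = (12I/h)^(1/3) = 102 mm

b ≈ 102 mm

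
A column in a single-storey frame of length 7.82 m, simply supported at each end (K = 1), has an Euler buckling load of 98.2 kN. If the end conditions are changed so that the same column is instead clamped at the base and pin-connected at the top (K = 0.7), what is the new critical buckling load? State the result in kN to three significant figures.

P_cr ∝ 1/K², so P_cr,new = P_cr,old × (K_old/K_new)² = 98.2 × (1/0.7)²
= 98.2 × 2.041 = 200 kN

P_cr ≈ 200 kN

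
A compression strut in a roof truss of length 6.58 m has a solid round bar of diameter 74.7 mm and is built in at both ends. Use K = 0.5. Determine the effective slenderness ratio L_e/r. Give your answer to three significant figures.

For a solid circle r = d/4 = 74.7/4 = 18.68 mm
L_e = K·L = 0.5 × 6.58 m = 3.290 m = 3290.0 mm
λ = L_e / r_min = 3290.0 / 18.68 = 176

λ ≈ 176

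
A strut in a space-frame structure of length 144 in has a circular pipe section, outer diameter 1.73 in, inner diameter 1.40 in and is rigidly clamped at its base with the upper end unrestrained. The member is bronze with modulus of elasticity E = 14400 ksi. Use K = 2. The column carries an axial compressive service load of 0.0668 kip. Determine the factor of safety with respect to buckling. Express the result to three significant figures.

n ≈ 6.44

d_o = 1.73 in, d_i = 1.40 in
I = π(d_o⁴ − d_i⁴)/64 = π(1.73⁴ − 1.400⁴)/64 = 0.2511 in⁴
Effective length L_e = K·L = 2 × 144 = 288.0 in
P_cr = π²EI / L_e² = π² × 14400×10³ × 0.2511 / 288.0² = 430.3 lb
Factor of safety n = P_cr / P = 0.43029 / 0.0668 = 6.44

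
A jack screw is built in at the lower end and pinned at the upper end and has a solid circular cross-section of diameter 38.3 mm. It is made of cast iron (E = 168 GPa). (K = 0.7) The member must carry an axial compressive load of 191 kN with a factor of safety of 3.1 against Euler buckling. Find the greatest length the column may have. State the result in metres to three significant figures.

I = πd⁴/64 = π×38.3⁴/64 = 1.056×10^5 mm⁴
I = 1.056×10^-7 m⁴
Required critical load P_cr = n·P = 3.1 × 191 = 592.1 kN = 5.921×10^5 N
From P_cr = π²EI/(K·L)²:  L = (1/K)·√(π²EI/P_cr) = (1/0.7)·√(π²×1.68×10^11×1.056×10^-7/5.921×10^5)
L = 0.777 m

L_max ≈ 0.777 m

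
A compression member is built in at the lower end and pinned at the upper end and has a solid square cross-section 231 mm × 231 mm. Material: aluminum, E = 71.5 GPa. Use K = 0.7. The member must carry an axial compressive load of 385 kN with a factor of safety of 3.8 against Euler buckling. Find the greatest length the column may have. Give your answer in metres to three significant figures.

I = a⁴/12 = 231⁴/12 = 2.373×10^8 mm⁴
I = 2.373×10^-4 m⁴
Required critical load P_cr = n·P = 3.8 × 385 = 1463 kN = 1.463×10^6 N
From P_cr = π²EI/(K·L)²:  L = (1/K)·√(π²EI/P_cr) = (1/0.7)·√(π²×7.15×10^10×2.373×10^-4/1.463×10^6)
L = 15.3 m

L_max ≈ 15.3 m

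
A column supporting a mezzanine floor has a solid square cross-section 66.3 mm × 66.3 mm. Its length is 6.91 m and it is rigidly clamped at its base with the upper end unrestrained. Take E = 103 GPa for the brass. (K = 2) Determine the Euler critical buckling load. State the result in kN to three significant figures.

I = a⁴/12 = 66.3⁴/12 = 1.610×10^6 mm⁴
I = 1.610×10^6 mm⁴ = 1.610×10^-6 m⁴
Effective length L_e = K·L = 2 × 6.91 = 13.82 m
P_cr = π²EI / L_e² = π² × 103×10⁹ × 1.610×10^-6 / 13.82² = 8.570×10^3 N

P_cr ≈ 8.57 kN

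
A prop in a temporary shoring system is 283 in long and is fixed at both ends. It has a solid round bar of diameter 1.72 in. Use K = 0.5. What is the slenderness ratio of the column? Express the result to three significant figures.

λ ≈ 329

I = πd⁴/64 = π×1.72⁴/64 = 0.4296 in⁴
A = 2.324 in²;  r_min = √(I/A) = √(0.4296/2.324) = 0.4300 in
L_e = K·L = 0.5 × 283 = 141.5 in
λ = L_e / r_min = 141.50 / 0.4300 = 329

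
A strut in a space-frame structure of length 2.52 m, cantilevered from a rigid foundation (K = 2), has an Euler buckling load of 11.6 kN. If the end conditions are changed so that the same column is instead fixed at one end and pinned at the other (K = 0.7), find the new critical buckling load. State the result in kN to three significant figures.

P_cr ∝ 1/K², so P_cr,new = P_cr,old × (K_old/K_new)² = 11.6 × (2/0.7)²
= 11.6 × 8.163 = 94.7 kN

P_cr ≈ 94.7 kN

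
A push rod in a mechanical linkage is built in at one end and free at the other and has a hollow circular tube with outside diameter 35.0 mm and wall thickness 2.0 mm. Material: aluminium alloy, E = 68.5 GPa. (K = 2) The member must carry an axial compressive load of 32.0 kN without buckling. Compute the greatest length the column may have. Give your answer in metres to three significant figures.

L_max ≈ 0.387 m

Inner diameter d_i = 35.0 − 2×2.0 = 31.00 mm
I = π(d_o⁴ − d_i⁴)/64 = π(35.0⁴ − 31.00⁴)/64 = 2.833×10^4 mm⁴
I = 2.833×10^-8 m⁴
At the buckling limit P_cr = P = 3.200×10^4 N
From P_cr = π²EI/(K·L)²:  L = (1/K)·√(π²EI/P_cr) = (1/2)·√(π²×6.85×10^10×2.833×10^-8/3.200×10^4)
L = 0.387 m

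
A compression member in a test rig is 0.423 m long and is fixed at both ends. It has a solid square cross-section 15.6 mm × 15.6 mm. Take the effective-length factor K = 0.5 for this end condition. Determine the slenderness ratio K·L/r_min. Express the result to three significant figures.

λ ≈ 47.0

For a square r = a/√12 = 15.6/√12 = 4.503 mm
L_e = K·L = 0.5 × 0.423 m = 0.2115 m = 211.50 mm
λ = L_e / r_min = 211.50 / 4.503 = 47.0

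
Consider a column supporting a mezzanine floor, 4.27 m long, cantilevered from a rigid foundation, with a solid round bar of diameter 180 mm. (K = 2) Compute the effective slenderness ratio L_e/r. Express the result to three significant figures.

λ ≈ 190

I = πd⁴/64 = π×180⁴/64 = 5.153×10^7 mm⁴
A = 2.545×10^4 mm²;  r_min = √(I/A) = √(5.153×10^7/2.545×10^4) = 45.00 mm
L_e = K·L = 2 × 4.27 m = 8.540 m = 8540.0 mm
λ = L_e / r_min = 8540.0 / 45.00 = 190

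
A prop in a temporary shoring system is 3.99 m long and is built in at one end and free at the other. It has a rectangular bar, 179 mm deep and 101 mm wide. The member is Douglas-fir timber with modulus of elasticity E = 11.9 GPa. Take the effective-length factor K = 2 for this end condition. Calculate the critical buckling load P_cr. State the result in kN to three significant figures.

P_cr ≈ 28.3 kN

Buckling occurs about the weak axis: I_min = h·b³/12 with b = 101 mm (the shorter side).
I_min = 179×101³/12 = 1.537×10^7 mm⁴
I = 1.537×10^7 mm⁴ = 1.537×10^-5 m⁴
Effective length L_e = K·L = 2 × 3.99 = 7.980 m
P_cr = π²EI / L_e² = π² × 11.9×10⁹ × 1.537×10^-5 / 7.980² = 2.835×10^4 N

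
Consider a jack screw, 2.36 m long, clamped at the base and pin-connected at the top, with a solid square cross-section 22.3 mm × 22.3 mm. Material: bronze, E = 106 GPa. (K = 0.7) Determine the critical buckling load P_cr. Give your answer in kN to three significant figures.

I = a⁴/12 = 22.3⁴/12 = 2.061×10^4 mm⁴
I = 2.061×10^4 mm⁴ = 2.061×10^-8 m⁴
Effective length L_e = K·L = 0.7 × 2.36 = 1.652 m
P_cr = π²EI / L_e² = π² × 106×10⁹ × 2.061×10^-8 / 1.652² = 7.900×10^3 N

P_cr ≈ 7.90 kN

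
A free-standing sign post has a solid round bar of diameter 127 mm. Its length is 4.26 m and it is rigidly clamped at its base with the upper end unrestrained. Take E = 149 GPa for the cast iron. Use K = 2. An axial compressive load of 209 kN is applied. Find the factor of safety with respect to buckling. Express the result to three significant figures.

n ≈ 1.24

I = πd⁴/64 = π×127⁴/64 = 1.277×10^7 mm⁴
I = 1.277×10^7 mm⁴ = 1.277×10^-5 m⁴
Effective length L_e = K·L = 2 × 4.26 = 8.520 m
P_cr = π²EI / L_e² = π² × 149×10⁹ × 1.277×10^-5 / 8.520² = 2.587×10^5 N
Factor of safety n = P_cr / P = 258.70 / 209 = 1.24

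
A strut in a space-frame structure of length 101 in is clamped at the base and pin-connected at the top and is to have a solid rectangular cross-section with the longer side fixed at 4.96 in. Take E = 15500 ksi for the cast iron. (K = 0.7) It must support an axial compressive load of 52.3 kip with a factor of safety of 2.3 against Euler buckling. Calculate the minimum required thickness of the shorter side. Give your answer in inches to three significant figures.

b ≈ 2.12 in

Required P_cr = n·P = 2.3 × 52.3 = 120.3 kip
L_e = K·L = 0.7 × 101 = 70.70 in
Required I = P_cr·L_e²/(π²E) = 1.203×10^5 × 70.70² / (π² × 1.55×10^7) = 3.930 in⁴
Rectangle, weak axis: I_min = h·b³/12 with h = 4.96 in fixed  ⇒  b = (12I/h)^(1/3) = 2.12 in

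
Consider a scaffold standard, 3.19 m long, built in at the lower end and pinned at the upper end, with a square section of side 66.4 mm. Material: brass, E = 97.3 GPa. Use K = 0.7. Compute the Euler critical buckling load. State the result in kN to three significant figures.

I = a⁴/12 = 66.4⁴/12 = 1.620×10^6 mm⁴
I = 1.620×10^6 mm⁴ = 1.620×10^-6 m⁴
Effective length L_e = K·L = 0.7 × 3.19 = 2.233 m
P_cr = π²EI / L_e² = π² × 97.3×10⁹ × 1.620×10^-6 / 2.233² = 3.120×10^5 N

P_cr ≈ 312 kN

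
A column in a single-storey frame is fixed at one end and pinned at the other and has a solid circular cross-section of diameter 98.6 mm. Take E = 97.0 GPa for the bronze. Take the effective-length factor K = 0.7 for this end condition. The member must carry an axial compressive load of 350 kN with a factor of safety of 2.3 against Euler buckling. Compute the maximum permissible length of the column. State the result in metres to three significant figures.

I = πd⁴/64 = π×98.6⁴/64 = 4.640×10^6 mm⁴
I = 4.640×10^-6 m⁴
Required critical load P_cr = n·P = 2.3 × 350 = 805.0 kN = 8.050×10^5 N
From P_cr = π²EI/(K·L)²:  L = (1/K)·√(π²EI/P_cr) = (1/0.7)·√(π²×9.70×10^10×4.640×10^-6/8.050×10^5)
L = 3.36 m

L_max ≈ 3.36 m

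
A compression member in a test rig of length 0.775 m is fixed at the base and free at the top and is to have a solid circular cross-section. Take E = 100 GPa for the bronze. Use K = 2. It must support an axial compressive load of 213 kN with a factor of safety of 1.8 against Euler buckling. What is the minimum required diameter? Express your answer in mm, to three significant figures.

Required P_cr = n·P = 1.8 × 213 = 383.4 kN
L_e = K·L = 2 × 0.775 = 1.550 m
Required I = P_cr·L_e²/(π²E) = 3.834×10^5 × 1.550² / (π² × 1.00×10^11) = 9.333×10^-7 m⁴
I_req = 9.333×10^5 mm⁴
Solid circle: I = πd⁴/64  ⇒  d = (64I/π)^(1/4) = (64×9.333×10^5/π)^(1/4) = 66.0 mm

d ≈ 66.0 mm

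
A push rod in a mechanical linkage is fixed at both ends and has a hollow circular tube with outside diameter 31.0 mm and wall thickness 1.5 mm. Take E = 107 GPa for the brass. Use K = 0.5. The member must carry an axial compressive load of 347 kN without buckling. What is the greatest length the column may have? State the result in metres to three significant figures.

Inner diameter d_i = 31.0 − 2×1.5 = 28.00 mm
I = π(d_o⁴ − d_i⁴)/64 = π(31.0⁴ − 28.00⁴)/64 = 1.516×10^4 mm⁴
I = 1.516×10^-8 m⁴
At the buckling limit P_cr = P = 3.470×10^5 N
From P_cr = π²EI/(K·L)²:  L = (1/K)·√(π²EI/P_cr) = (1/0.5)·√(π²×1.07×10^11×1.516×10^-8/3.470×10^5)
L = 0.430 m

L_max ≈ 0.430 m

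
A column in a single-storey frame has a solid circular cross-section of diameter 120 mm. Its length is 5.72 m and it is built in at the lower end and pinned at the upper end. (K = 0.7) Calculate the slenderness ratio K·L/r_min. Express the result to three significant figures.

λ ≈ 133

For a solid circle r = d/4 = 120/4 = 30.00 mm
L_e = K·L = 0.7 × 5.72 m = 4.004 m = 4004.0 mm
λ = L_e / r_min = 4004.0 / 30.00 = 133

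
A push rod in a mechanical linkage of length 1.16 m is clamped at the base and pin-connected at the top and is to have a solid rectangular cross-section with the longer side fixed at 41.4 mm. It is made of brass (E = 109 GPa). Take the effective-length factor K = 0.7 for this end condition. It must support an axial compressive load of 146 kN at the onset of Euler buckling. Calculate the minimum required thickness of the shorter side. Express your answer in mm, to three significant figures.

L_e = K·L = 0.7 × 1.16 = 0.8120 m
Required I = P_cr·L_e²/(π²E) = 1.460×10^5 × 0.8120² / (π² × 1.09×10^11) = 8.948×10^-8 m⁴
I_req = 8.948×10^4 mm⁴
Rectangle, weak axis: I_min = h·b³/12 with h = 41.4 mm fixed  ⇒  b = (12I/h)^(1/3) = 29.6 mm

b ≈ 29.6 mm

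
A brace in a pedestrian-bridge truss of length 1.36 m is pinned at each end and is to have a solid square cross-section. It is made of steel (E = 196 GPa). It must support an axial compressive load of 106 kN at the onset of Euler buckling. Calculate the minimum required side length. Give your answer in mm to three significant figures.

L_e = K·L = 1 × 1.36 = 1.360 m
Required I = P_cr·L_e²/(π²E) = 1.060×10^5 × 1.360² / (π² × 1.96×10^11) = 1.014×10^-7 m⁴
I_req = 1.014×10^5 mm⁴
Solid square: I = a⁴/12  ⇒  a = (12I)^(1/4) = (12×1.014×10^5)^(1/4) = 33.2 mm

a ≈ 33.2 mm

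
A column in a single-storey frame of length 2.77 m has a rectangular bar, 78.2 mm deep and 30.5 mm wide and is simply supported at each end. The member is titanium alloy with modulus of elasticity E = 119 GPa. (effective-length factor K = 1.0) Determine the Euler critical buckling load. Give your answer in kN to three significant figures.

Buckling occurs about the weak axis: I_min = h·b³/12 with b = 30.5 mm (the shorter side).
I_min = 78.2×30.5³/12 = 1.849×10^5 mm⁴
I = 1.849×10^5 mm⁴ = 1.849×10^-7 m⁴
Effective length L_e = K·L = 1 × 2.77 = 2.770 m
P_cr = π²EI / L_e² = π² × 119×10⁹ × 1.849×10^-7 / 2.770² = 2.830×10^4 N

P_cr ≈ 28.3 kN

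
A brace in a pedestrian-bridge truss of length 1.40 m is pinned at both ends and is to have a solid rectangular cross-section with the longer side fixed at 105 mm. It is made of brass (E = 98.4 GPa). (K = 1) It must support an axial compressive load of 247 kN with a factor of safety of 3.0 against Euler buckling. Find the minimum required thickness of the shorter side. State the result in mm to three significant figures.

Required P_cr = n·P = 3.0 × 247 = 741.0 kN
L_e = K·L = 1 × 1.40 = 1.400 m
Required I = P_cr·L_e²/(π²E) = 7.410×10^5 × 1.400² / (π² × 9.84×10^10) = 1.495×10^-6 m⁴
I_req = 1.495×10^6 mm⁴
Rectangle, weak axis: I_min = h·b³/12 with h = 105 mm fixed  ⇒  b = (12I/h)^(1/3) = 55.5 mm

b ≈ 55.5 mm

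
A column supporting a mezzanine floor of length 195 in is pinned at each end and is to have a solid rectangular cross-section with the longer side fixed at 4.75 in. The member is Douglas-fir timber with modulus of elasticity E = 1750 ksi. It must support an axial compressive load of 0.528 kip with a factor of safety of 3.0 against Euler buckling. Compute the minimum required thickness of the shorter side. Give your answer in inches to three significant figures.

b ≈ 2.07 in

Required P_cr = n·P = 3.0 × 0.528 = 1.584 kip
L_e = K·L = 1 × 195 = 195.0 in
Required I = P_cr·L_e²/(π²E) = 1.584×10^3 × 195.0² / (π² × 1.75×10^6) = 3.487 in⁴
Rectangle, weak axis: I_min = h·b³/12 with h = 4.75 in fixed  ⇒  b = (12I/h)^(1/3) = 2.07 in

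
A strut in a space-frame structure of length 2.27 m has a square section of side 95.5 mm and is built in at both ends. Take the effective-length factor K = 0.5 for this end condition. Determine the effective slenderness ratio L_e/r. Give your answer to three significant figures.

λ ≈ 41.2

I = a⁴/12 = 95.5⁴/12 = 6.932×10^6 mm⁴
A = 9.120×10^3 mm²;  r_min = √(I/A) = √(6.932×10^6/9.120×10^3) = 27.57 mm
L_e = K·L = 0.5 × 2.27 m = 1.135 m = 1135.0 mm
λ = L_e / r_min = 1135.0 / 27.57 = 41.2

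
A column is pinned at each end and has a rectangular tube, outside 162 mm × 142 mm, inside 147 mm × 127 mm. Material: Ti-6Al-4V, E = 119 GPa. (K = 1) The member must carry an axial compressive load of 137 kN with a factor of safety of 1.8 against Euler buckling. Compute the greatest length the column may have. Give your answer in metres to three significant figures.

L_max ≈ 8.04 m

Weak-axis I_min = (h_o·b_o³ − h_i·b_i³)/12 with b_o = 142, b_i = 127.0 mm (shorter outer/inner sides).
I_min = (162×142³ − 147.0×127.0³)/12 = 1.356×10^7 mm⁴
I = 1.356×10^-5 m⁴
Required critical load P_cr = n·P = 1.8 × 137 = 246.6 kN = 2.466×10^5 N
From P_cr = π²EI/(K·L)²:  L = (1/K)·√(π²EI/P_cr) = (1/1)·√(π²×1.19×10^11×1.356×10^-5/2.466×10^5)
L = 8.04 m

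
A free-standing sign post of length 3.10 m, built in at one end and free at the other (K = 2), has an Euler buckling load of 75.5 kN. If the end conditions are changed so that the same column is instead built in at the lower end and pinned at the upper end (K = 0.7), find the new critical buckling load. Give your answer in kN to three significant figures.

P_cr ≈ 616 kN

P_cr ∝ 1/K², so P_cr,new = P_cr,old × (K_old/K_new)² = 75.5 × (2/0.7)²
= 75.5 × 8.163 = 616 kN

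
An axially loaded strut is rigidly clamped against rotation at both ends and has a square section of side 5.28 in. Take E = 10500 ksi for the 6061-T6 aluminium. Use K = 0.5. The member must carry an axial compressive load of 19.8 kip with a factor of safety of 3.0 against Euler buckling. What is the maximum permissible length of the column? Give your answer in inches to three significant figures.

L_max ≈ 672 in

I = a⁴/12 = 5.28⁴/12 = 64.77 in⁴
Required critical load P_cr = n·P = 3.0 × 19.8 = 59.40 kip = 5.940×10^4 lb
From P_cr = π²EI/(K·L)²:  L = (1/K)·√(π²EI/P_cr) = (1/0.5)·√(π²×1.05×10^7×64.77/5.940×10^4)
L = 672 in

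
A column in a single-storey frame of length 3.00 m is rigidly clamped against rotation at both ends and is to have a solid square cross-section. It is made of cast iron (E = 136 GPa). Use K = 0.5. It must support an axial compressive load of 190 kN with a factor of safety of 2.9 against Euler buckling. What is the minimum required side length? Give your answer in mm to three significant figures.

Required P_cr = n·P = 2.9 × 190 = 551.0 kN
L_e = K·L = 0.5 × 3.00 = 1.500 m
Required I = P_cr·L_e²/(π²E) = 5.510×10^5 × 1.500² / (π² × 1.36×10^11) = 9.236×10^-7 m⁴
I_req = 9.236×10^5 mm⁴
Solid square: I = a⁴/12  ⇒  a = (12I)^(1/4) = (12×9.236×10^5)^(1/4) = 57.7 mm

a ≈ 57.7 mm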